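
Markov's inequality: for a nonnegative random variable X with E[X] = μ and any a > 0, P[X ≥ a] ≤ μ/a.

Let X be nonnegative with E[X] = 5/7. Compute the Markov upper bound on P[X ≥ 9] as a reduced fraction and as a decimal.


μ = E[X] = 5/7, a = 9.
Markov: P[X ≥ 9] ≤ μ/a = (5/7)/9 = 5/63.
Numerically: ≈ 0.07937.
(Since a = 9 > μ = 0.71429, the bound 5/63 is < 1 and informative.)

P[X ≥ 9] ≤ 5/63 ≈ 0.07937.


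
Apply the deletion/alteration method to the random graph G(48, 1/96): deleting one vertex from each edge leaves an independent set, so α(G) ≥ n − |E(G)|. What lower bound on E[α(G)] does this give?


E[|E(G)|] = C(48, 2)·p = 1128 · (1/96) = 47/4.
E[α(G)] ≥ n − E[|E(G)|] = 48 − 47/4 = 145/4.
Numerically: ≈ 36.250000.
(This is only a lower bound; the true E[α(G)] may be larger.)

E[α(G)] ≥ 145/4 ≈ 36.250000.


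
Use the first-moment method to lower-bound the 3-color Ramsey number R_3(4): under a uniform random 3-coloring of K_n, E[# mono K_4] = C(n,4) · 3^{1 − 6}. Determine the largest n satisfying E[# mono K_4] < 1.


We need C(n, 4) · 3^{1 − 6} < 1, i.e. C(n, 4) < 3^{6 − 1} = 243.
Check values of n near the boundary:
  n = 4: C(4, 4) = 1; 1 < 243? YES
  n = 5: C(5, 4) = 5; 5 < 243? YES
  n = 6: C(6, 4) = 15; 15 < 243? YES
  n = 7: C(7, 4) = 35; 35 < 243? YES
  n = 8: C(8, 4) = 70; 70 < 243? YES
  n = 9: C(9, 4) = 126; 126 < 243? YES
  n = 10: C(10, 4) = 210; 210 < 243? YES
  n = 11: C(11, 4) = 330; 330 < 243? NO
  n = 12: C(12, 4) = 495; 495 < 243? NO
  n = 13: C(13, 4) = 715; 715 < 243? NO
The largest n with C(n, 4) < 243 is n = 10 (where E[X] = 70/81 ≈ 0.864198). Hence R_3(4) > 10, i.e. R_3(4) ≥ 11.

Largest n = 10; hence R_3(4) > 10.


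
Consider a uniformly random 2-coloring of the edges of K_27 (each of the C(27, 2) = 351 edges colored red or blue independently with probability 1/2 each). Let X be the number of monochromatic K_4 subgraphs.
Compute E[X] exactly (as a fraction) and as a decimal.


Let X = Σ_S X_S over the C(27, 4) = 17550 subsets S of size 4, where X_S = 1 if the K_4 on S is monochromatic.
For a fixed S, the K_4 on S has C(4, 2) = 6 edges. P[all 6 edges red] = (1/2)^6, and likewise for blue, so P[monochromatic] = 2·(1/2)^6 = 2^{1 − 6} = 1/32.
By linearity: E[X] = C(27, 4) · 2^{1 − 6} = 17550 · 1/32 = 8775/16.
Numerically: E[X] ≈ 548.43750.

E[X] = C(27,4)·2^(1−C(4,2)) = 8775/16 ≈ 548.43750.


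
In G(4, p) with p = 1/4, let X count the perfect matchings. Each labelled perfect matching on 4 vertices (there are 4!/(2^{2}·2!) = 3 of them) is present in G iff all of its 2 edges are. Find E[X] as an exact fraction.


K_4 has 4!/(2^{2}·2!) = 3 labelled perfect matchings.
For each such perfect matching H, let X_H = 1 if all 2 edges of H are present in G. Then P[X_H = 1] = p^{2} = (1/4)^{2} = 1/16.
By linearity: E[X] = Σ_H E[X_H] = 3 · p^{2} = 3 · 1/16 = 3/16.
Numerically: E[X] ≈ 0.1875.

E[X] = 3 · (1/4)^{2} = 3/16 ≈ 0.1875.


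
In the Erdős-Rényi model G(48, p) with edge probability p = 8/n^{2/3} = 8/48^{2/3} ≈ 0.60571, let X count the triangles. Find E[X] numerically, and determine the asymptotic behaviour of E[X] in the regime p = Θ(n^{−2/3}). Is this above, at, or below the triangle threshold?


Number of potential triangles: C(48, 3) = 17296.
Each occurs with probability p³ ≈ (0.60571)³ ≈ 2.2222222e-01.
By linearity: E[X] = C(48, 3)·p³ ≈ 17296 · 2.2222222e-01 ≈ 3843.55556.
Since α = 2/3 < 1, p = c/n^{2/3} ≫ 1/n is above the triangle threshold p ~ 1/n. Asymptotically E[X] ~ (c³/6)·n^{3(1−α)} = (8³/6)·n^{1} → ∞; triangles are abundant w.h.p.

E[X] ≈ 3843.55556; in regime p = Θ(1/n^{2/3}) E[X] diverges (above the triangle threshold p ~ 1/n).


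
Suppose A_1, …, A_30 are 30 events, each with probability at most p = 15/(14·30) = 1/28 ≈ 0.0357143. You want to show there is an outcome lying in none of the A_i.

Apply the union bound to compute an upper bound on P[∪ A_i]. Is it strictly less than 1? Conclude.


Union bound: P[∪_{i=1}^{30} A_i] ≤ Σ_i P[A_i] ≤ 30·p = 30·(1/28) = 15/14.
Numerically: 15/14 ≈ 1.0714286.
Is 15/14 < 1? NO.
Since the bound 15/14 is ≥ 1, the union bound is uninformative here; it does NOT by itself certify existence.

30·p = 15/14 ≈ 1.0714286; existence NOT certified by the union bound.


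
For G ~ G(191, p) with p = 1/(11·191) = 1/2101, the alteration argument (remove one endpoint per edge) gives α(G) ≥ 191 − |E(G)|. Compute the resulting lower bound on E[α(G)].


E[|E(G)|] = C(191, 2)·p = 18145 · (1/2101) = 95/11.
E[α(G)] ≥ n − E[|E(G)|] = 191 − 95/11 = 2006/11.
Numerically: ≈ 182.36364.
(This is only a lower bound; the true E[α(G)] may be larger.)

E[α(G)] ≥ 2006/11 ≈ 182.36364.


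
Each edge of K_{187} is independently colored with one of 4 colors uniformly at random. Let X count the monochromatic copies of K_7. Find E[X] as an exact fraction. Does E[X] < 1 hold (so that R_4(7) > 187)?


E[X] = C(187, 7) · 4^{1 − 21} = 1416167483302 · 4^{−20} = 1416167483302/1099511627776.
As a reduced fraction: E[X] = 708083741651/549755813888 ≈ 1.287997.
Is E[X] < 1? NO.
Since E[X] ≥ 1, the first-moment bound is inconclusive at n = 187; it does NOT by itself certify R_4(7) > 187.

E[X] = 708083741651/549755813888 ≈ 1.287997; E[X] ≥ 1; first-moment method inconclusive here.


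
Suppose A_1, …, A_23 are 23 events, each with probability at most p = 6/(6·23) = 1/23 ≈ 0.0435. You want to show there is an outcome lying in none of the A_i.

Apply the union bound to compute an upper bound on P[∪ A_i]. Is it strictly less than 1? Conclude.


Union bound: P[∪_{i=1}^{23} A_i] ≤ Σ_i P[A_i] ≤ 23·p = 23·(1/23) = 1.
Numerically: 1 ≈ 1.0000.
Is 1 < 1? NO.
Since the bound 1 is ≥ 1, the union bound is uninformative here; it does NOT by itself certify existence.

23·p = 1 ≈ 1.0000; existence NOT certified by the union bound.


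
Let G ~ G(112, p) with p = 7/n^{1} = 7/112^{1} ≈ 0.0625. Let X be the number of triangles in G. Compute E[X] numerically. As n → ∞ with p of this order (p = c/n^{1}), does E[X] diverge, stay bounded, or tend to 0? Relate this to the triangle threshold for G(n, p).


Number of potential triangles: C(112, 3) = 227920.
Each occurs with probability p³ ≈ (0.0625)³ ≈ 2.4414062e-04.
By linearity: E[X] = C(112, 3)·p³ ≈ 227920 · 2.4414062e-04 ≈ 55.64453.
Here α = 1, so p = 7/n is exactly at the triangle threshold p ~ 1/n. Asymptotically E[X] → c³/6 = 7³/6 = 343/6 ≈ 57.16667, a bounded constant. In this regime the triangle count is asymptotically Poisson(c³/6).

E[X] ≈ 55.64453; in regime p = Θ(1/n^{1}) E[X] stays bounded (at the triangle threshold p ~ 1/n).


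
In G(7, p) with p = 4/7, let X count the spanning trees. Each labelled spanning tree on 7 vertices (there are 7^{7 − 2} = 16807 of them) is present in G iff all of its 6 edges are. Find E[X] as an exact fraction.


K_7 has 7^{7 − 2} = 16807 labelled spanning trees.
For each such spanning tree H, let X_H = 1 if all 6 edges of H are present in G. Then P[X_H = 1] = p^{6} = (4/7)^{6} = 4096/117649.
Summing the indicators: E[X] = Σ_H E[X_H] = 16807 · p^{6} = 16807 · 4096/117649 = 4096/7.
Numerically: E[X] ≈ 585.143.

E[X] = 16807 · (4/7)^{6} = 4096/7 ≈ 585.143.


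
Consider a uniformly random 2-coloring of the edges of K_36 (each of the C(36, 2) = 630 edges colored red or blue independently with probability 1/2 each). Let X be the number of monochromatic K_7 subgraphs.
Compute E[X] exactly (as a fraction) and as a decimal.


Let X = Σ_S X_S over the C(36, 7) = 8347680 subsets S of size 7, where X_S = 1 if the K_7 on S is monochromatic.
For a fixed S, the K_7 on S has C(7, 2) = 21 edges. P[all 21 edges red] = (1/2)^21, and likewise for blue, so P[monochromatic] = 2·(1/2)^21 = 2^{1 − 21} = 1/1048576.
Summing: E[X] = C(36, 7) · 2^{1 − 21} = 8347680 · 1/1048576 = 260865/32768.
Numerically: E[X] ≈ 7.96097.

E[X] = C(36,7)·2^(1−C(7,2)) = 260865/32768 ≈ 7.96097.


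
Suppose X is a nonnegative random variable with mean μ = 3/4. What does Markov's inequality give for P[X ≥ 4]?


μ = E[X] = 3/4, a = 4.
Markov: P[X ≥ 4] ≤ μ/a = (3/4)/4 = 3/16.
Numerically: ≈ 0.188.
(Since a = 4 > μ = 0.750, the bound 3/16 is < 1 and informative.)

P[X ≥ 4] ≤ 3/16 ≈ 0.188.


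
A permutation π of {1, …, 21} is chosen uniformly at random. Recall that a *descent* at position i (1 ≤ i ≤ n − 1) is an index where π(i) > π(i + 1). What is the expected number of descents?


Write X = Σ X_I over i = 1, …, 20, with X_I the indicator of one descent.
There are 20 indicators.
For each fixed i, the pair (π(i), π(i+1)) is a uniformly random ordered pair of distinct values from {1, …, 21}; by symmetry P[π(i) > π(i+1)] = 1/2.
By linearity: E[X] = 20 · (1/2) = (21 − 1) · (1/2) = 10 ≈ 10.000000.

E[X] = 10 = 10.000000.


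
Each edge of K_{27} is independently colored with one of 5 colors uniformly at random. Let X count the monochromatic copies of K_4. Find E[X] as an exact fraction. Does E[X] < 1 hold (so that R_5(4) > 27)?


E[X] = C(27, 4) · 5^{1 − 6} = 17550 · 5^{−5} = 17550/3125.
As a reduced fraction: E[X] = 702/125 ≈ 5.61600.
Is E[X] < 1? NO.
Since E[X] ≥ 1, the first-moment bound is inconclusive at n = 27; it does NOT by itself certify R_5(4) > 27.

E[X] = 702/125 ≈ 5.61600; E[X] ≥ 1; first-moment method inconclusive here.


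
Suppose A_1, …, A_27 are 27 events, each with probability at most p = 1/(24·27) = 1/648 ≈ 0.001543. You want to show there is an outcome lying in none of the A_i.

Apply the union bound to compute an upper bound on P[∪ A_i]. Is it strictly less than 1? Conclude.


Union bound: P[∪_{i=1}^{27} A_i] ≤ Σ_i P[A_i] ≤ 27·p = 27·(1/648) = 1/24.
Numerically: 1/24 ≈ 0.041667.
Is 1/24 < 1? YES.
Since P[∪ A_i] ≤ 1/24 < 1, the complement has P[∩ A_i^c] ≥ 1 − 1/24 = 23/24 > 0, so some outcome avoids every A_i.

27·p = 1/24 ≈ 0.041667; existence CERTIFIED by the union bound.


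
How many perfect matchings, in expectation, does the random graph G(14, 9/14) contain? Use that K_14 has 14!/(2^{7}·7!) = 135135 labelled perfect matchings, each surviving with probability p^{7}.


K_14 has 14!/(2^{7}·7!) = 135135 labelled perfect matchings.
For each such perfect matching H, let X_H = 1 if all 7 edges of H are present in G. Then P[X_H = 1] = p^{7} = (9/14)^{7} = 4782969/105413504.
By linearity of expectation: E[X] = Σ_H E[X_H] = 135135 · p^{7} = 135135 · 4782969/105413504 = 92335216545/15059072.
Numerically: E[X] ≈ 6132.

E[X] = 135135 · (9/14)^{7} = 92335216545/15059072 ≈ 6132.


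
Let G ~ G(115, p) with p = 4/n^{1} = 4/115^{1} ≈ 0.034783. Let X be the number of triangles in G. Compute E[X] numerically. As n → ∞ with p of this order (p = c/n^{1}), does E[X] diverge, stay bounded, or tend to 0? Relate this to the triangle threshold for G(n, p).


Number of potential triangles: C(115, 3) = 246905.
Each occurs with probability p³ ≈ (0.034783)³ ≈ 4.2081039e-05.
By linearity: E[X] = C(115, 3)·p³ ≈ 246905 · 4.2081039e-05 ≈ 10.39002.
Here α = 1, so p = 4/n is exactly at the triangle threshold p ~ 1/n. Asymptotically E[X] → c³/6 = 4³/6 = 32/3 ≈ 10.66667, a bounded constant. In this regime the triangle count is asymptotically Poisson(c³/6).

E[X] ≈ 10.39002; in regime p = Θ(1/n^{1}) E[X] stays bounded (at the triangle threshold p ~ 1/n).


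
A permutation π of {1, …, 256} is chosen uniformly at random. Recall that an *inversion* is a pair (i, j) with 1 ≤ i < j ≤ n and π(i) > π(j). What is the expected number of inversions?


Write X = Σ X_I over the C(256, 2) = 32640 pairs i < j, with X_I the indicator of one inversion.
There are 32640 indicators.
For each fixed pair i < j, the values π(i) and π(j) are two distinct elements of {1, …, 256} in uniformly random order; by symmetry P[π(i) > π(j)] = 1/2.
By linearity: E[X] = 32640 · (1/2) = C(256, 2) · (1/2) = 32640/2 = 16320 ≈ 16320.0000.

E[X] = 16320 = 16320.0000.


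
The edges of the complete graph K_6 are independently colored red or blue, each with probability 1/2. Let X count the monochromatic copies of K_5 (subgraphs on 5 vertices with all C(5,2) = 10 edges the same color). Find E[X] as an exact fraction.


Let X = Σ_S X_S over the C(6, 5) = 6 subsets S of size 5, where X_S = 1 if the K_5 on S is monochromatic.
For a fixed S, the K_5 on S has C(5, 2) = 10 edges. P[all 10 edges red] = (1/2)^10, and likewise for blue, so P[monochromatic] = 2·(1/2)^10 = 2^{1 − 10} = 1/512.
By linearity: E[X] = C(6, 5) · 2^{1 − 10} = 6 · 1/512 = 3/256.
Numerically: E[X] ≈ 0.012.

E[X] = C(6,5)·2^(1−C(5,2)) = 3/256 ≈ 0.012.


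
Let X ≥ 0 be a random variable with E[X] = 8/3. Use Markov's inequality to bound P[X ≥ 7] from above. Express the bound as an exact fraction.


μ = E[X] = 8/3, a = 7.
Markov: P[X ≥ 7] ≤ μ/a = (8/3)/7 = 8/21.
Numerically: ≈ 0.380952.
(Since a = 7 > μ = 2.666667, the bound 8/21 is < 1 and informative.)

P[X ≥ 7] ≤ 8/21 ≈ 0.380952.


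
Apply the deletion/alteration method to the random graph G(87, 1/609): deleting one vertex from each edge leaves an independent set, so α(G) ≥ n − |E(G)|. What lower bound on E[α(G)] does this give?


E[|E(G)|] = C(87, 2)·p = 3741 · (1/609) = 43/7.
E[α(G)] ≥ n − E[|E(G)|] = 87 − 43/7 = 566/7.
Numerically: ≈ 80.85714.
(This is only a lower bound; the true E[α(G)] may be larger.)

E[α(G)] ≥ 566/7 ≈ 80.85714.


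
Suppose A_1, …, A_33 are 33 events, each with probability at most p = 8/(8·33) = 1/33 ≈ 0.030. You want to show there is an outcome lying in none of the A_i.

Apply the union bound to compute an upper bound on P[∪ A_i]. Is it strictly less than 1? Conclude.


Union bound: P[∪_{i=1}^{33} A_i] ≤ Σ_i P[A_i] ≤ 33·p = 33·(1/33) = 1.
Numerically: 1 ≈ 1.000.
Is 1 < 1? NO.
Since the bound 1 is ≥ 1, the union bound is uninformative here; it does NOT by itself certify existence.

33·p = 1 ≈ 1.000; existence NOT certified by the union bound.


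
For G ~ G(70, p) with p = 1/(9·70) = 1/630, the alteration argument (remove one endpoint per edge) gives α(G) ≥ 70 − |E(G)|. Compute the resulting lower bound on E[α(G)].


E[|E(G)|] = C(70, 2)·p = 2415 · (1/630) = 23/6.
E[α(G)] ≥ n − E[|E(G)|] = 70 − 23/6 = 397/6.
Numerically: ≈ 66.16667.
(This is only a lower bound; the true E[α(G)] may be larger.)

E[α(G)] ≥ 397/6 ≈ 66.16667.


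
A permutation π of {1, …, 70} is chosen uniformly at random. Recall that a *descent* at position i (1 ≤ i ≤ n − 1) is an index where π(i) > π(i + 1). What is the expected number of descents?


Write X = Σ X_I over i = 1, …, 69, with X_I the indicator of one descent.
There are 69 indicators.
For each fixed i, the pair (π(i), π(i+1)) is a uniformly random ordered pair of distinct values from {1, …, 70}; by symmetry P[π(i) > π(i+1)] = 1/2.
By linearity: E[X] = 69 · (1/2) = (70 − 1) · (1/2) = 69/2 ≈ 34.5000.

E[X] = 69/2 = 34.5000.


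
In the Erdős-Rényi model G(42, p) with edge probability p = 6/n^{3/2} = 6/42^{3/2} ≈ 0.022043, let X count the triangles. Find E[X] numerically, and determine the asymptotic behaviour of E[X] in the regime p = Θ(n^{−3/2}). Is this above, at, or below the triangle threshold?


Number of potential triangles: C(42, 3) = 11480.
Each occurs with probability p³ ≈ (0.022043)³ ≈ 1.0711047e-05.
By linearity: E[X] = C(42, 3)·p³ ≈ 11480 · 1.0711047e-05 ≈ 0.12296.
Since α = 3/2 > 1, p = c/n^{3/2} = o(1/n) is below the triangle threshold p ~ 1/n. Asymptotically E[X] ~ (c³/6)·n^{3(1−α)} = (6³/6)·n^{-1.5} → 0, so by Markov's inequality G has no triangles w.h.p.

E[X] ≈ 0.12296; in regime p = Θ(1/n^{3/2}) E[X] tends to 0 (below the triangle threshold p ~ 1/n).


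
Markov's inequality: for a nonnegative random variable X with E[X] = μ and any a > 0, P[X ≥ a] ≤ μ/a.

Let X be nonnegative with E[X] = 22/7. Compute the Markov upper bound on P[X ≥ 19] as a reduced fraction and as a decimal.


μ = E[X] = 22/7, a = 19.
Markov: P[X ≥ 19] ≤ μ/a = (22/7)/19 = 22/133.
Numerically: ≈ 0.1654.
(Since a = 19 > μ = 3.1429, the bound 22/133 is < 1 and informative.)

P[X ≥ 19] ≤ 22/133 ≈ 0.1654.


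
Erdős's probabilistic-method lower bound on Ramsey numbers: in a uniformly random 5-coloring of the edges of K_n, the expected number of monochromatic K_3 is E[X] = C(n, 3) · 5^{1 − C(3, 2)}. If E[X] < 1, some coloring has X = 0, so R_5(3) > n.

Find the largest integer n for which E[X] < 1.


We need C(n, 3) · 5^{1 − 3} < 1, i.e. C(n, 3) < 5^{3 − 1} = 25.
Check values of n near the boundary:
  n = 3: C(3, 3) = 1; 1 < 25? YES
  n = 4: C(4, 3) = 4; 4 < 25? YES
  n = 5: C(5, 3) = 10; 10 < 25? YES
  n = 6: C(6, 3) = 20; 20 < 25? YES
  n = 7: C(7, 3) = 35; 35 < 25? NO
The largest n with C(n, 3) < 25 is n = 6 (where E[X] = 4/5 ≈ 0.800000). Hence R_5(3) > 6, i.e. R_5(3) ≥ 7.

Largest n = 6; hence R_5(3) > 6.


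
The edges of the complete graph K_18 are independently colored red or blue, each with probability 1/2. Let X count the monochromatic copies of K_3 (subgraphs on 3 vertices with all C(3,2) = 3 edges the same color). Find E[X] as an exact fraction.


Let X = Σ_S X_S over the C(18, 3) = 816 subsets S of size 3, where X_S = 1 if the K_3 on S is monochromatic.
For a fixed S, the K_3 on S has C(3, 2) = 3 edges. P[all 3 edges red] = (1/2)^3, and likewise for blue, so P[monochromatic] = 2·(1/2)^3 = 2^{1 − 3} = 1/4.
Summing: E[X] = C(18, 3) · 2^{1 − 3} = 816 · 1/4 = 204.
Numerically: E[X] ≈ 204.000.

E[X] = C(18,3)·2^(1−C(3,2)) = 204 ≈ 204.000.


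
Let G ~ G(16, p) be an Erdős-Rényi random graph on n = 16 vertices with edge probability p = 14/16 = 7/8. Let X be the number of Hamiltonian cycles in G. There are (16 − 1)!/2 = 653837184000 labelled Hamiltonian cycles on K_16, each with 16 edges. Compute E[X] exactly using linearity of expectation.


K_16 has (16 − 1)!/2 = 653837184000 labelled Hamiltonian cycles.
For each such Hamiltonian cycle H, let X_H = 1 if all 16 edges of H are present in G. Then P[X_H = 1] = p^{16} = (7/8)^{16} = 33232930569601/281474976710656.
By linearity of expectation: E[X] = Σ_H E[X_H] = 653837184000 · p^{16} = 653837184000 · 33232930569601/281474976710656 = 21219654042671322112875/274877906944.
Numerically: E[X] ≈ 7.72e+10.

E[X] = 653837184000 · (7/8)^{16} = 21219654042671322112875/274877906944 ≈ 7.72e+10.


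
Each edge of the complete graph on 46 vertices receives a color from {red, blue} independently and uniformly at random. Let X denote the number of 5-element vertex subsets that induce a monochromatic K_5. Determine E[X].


Let X = Σ_S X_S over the C(46, 5) = 1370754 subsets S of size 5, where X_S = 1 if the K_5 on S is monochromatic.
For a fixed S, the K_5 on S has C(5, 2) = 10 edges. P[all 10 edges red] = (1/2)^10, and likewise for blue, so P[monochromatic] = 2·(1/2)^10 = 2^{1 − 10} = 1/512.
Summing: E[X] = C(46, 5) · 2^{1 − 10} = 1370754 · 1/512 = 685377/256.
Numerically: E[X] ≈ 2677.25391.

E[X] = C(46,5)·2^(1−C(5,2)) = 685377/256 ≈ 2677.25391.


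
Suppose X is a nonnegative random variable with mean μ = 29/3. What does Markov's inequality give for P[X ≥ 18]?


μ = E[X] = 29/3, a = 18.
Markov: P[X ≥ 18] ≤ μ/a = (29/3)/18 = 29/54.
Numerically: ≈ 0.53704.
(Since a = 18 > μ = 9.66667, the bound 29/54 is < 1 and informative.)

P[X ≥ 18] ≤ 29/54 ≈ 0.53704.


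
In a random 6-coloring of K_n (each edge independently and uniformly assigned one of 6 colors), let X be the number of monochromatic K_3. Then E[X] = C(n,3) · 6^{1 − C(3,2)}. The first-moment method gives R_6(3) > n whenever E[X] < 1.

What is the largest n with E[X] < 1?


We need C(n, 3) · 6^{1 − 3} < 1, i.e. C(n, 3) < 6^{3 − 1} = 36.
Check values of n near the boundary:
  n = 4: C(4, 3) = 4; 4 < 36? YES
  n = 5: C(5, 3) = 10; 10 < 36? YES
  n = 6: C(6, 3) = 20; 20 < 36? YES
  n = 7: C(7, 3) = 35; 35 < 36? YES
  n = 8: C(8, 3) = 56; 56 < 36? NO
The largest n with C(n, 3) < 36 is n = 7 (where E[X] = 35/36 ≈ 0.97222). Hence R_6(3) > 7, i.e. R_6(3) ≥ 8.

Largest n = 7; hence R_6(3) > 7.


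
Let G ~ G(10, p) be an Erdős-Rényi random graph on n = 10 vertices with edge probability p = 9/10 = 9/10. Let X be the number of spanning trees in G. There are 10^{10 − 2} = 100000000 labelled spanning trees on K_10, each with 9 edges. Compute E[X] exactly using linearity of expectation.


K_10 has 10^{10 − 2} = 100000000 labelled spanning trees.
For each such spanning tree H, let X_H = 1 if all 9 edges of H are present in G. Then P[X_H = 1] = p^{9} = (9/10)^{9} = 387420489/1000000000.
By linearity of expectation: E[X] = Σ_H E[X_H] = 100000000 · p^{9} = 100000000 · 387420489/1000000000 = 387420489/10.
Numerically: E[X] ≈ 3.87e+07.

E[X] = 100000000 · (9/10)^{9} = 387420489/10 ≈ 3.87e+07.


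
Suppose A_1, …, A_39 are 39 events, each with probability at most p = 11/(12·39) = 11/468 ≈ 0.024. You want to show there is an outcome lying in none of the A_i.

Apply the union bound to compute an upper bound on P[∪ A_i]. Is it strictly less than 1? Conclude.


Union bound: P[∪_{i=1}^{39} A_i] ≤ Σ_i P[A_i] ≤ 39·p = 39·(11/468) = 11/12.
Numerically: 11/12 ≈ 0.917.
Is 11/12 < 1? YES.
Since P[∪ A_i] ≤ 11/12 < 1, the complement has P[∩ A_i^c] ≥ 1 − 11/12 = 1/12 > 0, so some outcome avoids every A_i.

39·p = 11/12 ≈ 0.917; existence CERTIFIED by the union bound.


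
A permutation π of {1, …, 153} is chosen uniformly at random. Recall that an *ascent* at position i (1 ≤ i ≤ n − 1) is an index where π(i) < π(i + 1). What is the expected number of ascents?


Write X = Σ X_I over i = 1, …, 152, with X_I the indicator of one ascent.
There are 152 indicators.
For each fixed i, the pair (π(i), π(i+1)) is a uniformly random ordered pair of distinct values from {1, …, 153}; by symmetry P[π(i) < π(i+1)] = 1/2.
By linearity: E[X] = 152 · (1/2) = (153 − 1) · (1/2) = 76 ≈ 76.0000.

E[X] = 76 = 76.0000.


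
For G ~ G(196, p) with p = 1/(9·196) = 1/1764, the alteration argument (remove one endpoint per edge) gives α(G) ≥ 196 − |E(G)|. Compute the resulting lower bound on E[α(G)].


E[|E(G)|] = C(196, 2)·p = 19110 · (1/1764) = 65/6.
E[α(G)] ≥ n − E[|E(G)|] = 196 − 65/6 = 1111/6.
Numerically: ≈ 185.166667.
(This is only a lower bound; the true E[α(G)] may be larger.)

E[α(G)] ≥ 1111/6 ≈ 185.166667.


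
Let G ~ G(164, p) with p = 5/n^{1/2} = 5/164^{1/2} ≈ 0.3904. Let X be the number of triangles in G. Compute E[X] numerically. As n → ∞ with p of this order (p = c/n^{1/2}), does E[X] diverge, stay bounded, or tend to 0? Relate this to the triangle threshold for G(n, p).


Number of potential triangles: C(164, 3) = 721764.
Each occurs with probability p³ ≈ (0.3904)³ ≈ 5.951744e-02.
By linearity: E[X] = C(164, 3)·p³ ≈ 721764 · 5.951744e-02 ≈ 42957.5454.
Since α = 1/2 < 1, p = c/n^{1/2} ≫ 1/n is above the triangle threshold p ~ 1/n. Asymptotically E[X] ~ (c³/6)·n^{3(1−α)} = (5³/6)·n^{1.5} → ∞; triangles are abundant w.h.p.

E[X] ≈ 42957.5454; in regime p = Θ(1/n^{1/2}) E[X] diverges (above the triangle threshold p ~ 1/n).


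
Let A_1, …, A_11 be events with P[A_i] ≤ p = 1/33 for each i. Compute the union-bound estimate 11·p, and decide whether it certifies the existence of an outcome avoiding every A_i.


Union bound: P[∪_{i=1}^{11} A_i] ≤ Σ_i P[A_i] ≤ 11·p = 11·(1/33) = 1/3.
Numerically: 1/3 ≈ 0.333333.
Is 1/3 < 1? YES.
Since P[∪ A_i] ≤ 1/3 < 1, the complement has P[∩ A_i^c] ≥ 1 − 1/3 = 2/3 > 0, so some outcome avoids every A_i.

11·p = 1/3 ≈ 0.333333; existence CERTIFIED by the union bound.


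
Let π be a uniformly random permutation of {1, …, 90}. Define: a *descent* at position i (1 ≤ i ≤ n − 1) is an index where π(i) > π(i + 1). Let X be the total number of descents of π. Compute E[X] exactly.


Write X = Σ X_I over i = 1, …, 89, with X_I the indicator of one descent.
There are 89 indicators.
For each fixed i, the pair (π(i), π(i+1)) is a uniformly random ordered pair of distinct values from {1, …, 90}; by symmetry P[π(i) > π(i+1)] = 1/2.
By linearity: E[X] = 89 · (1/2) = (90 − 1) · (1/2) = 89/2 ≈ 44.5000.

E[X] = 89/2 = 44.5000.


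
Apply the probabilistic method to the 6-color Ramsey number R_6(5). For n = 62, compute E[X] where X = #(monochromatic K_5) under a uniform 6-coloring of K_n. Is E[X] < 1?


E[X] = C(62, 5) · 6^{1 − 10} = 6471002 · 6^{−9} = 6471002/10077696.
As a reduced fraction: E[X] = 3235501/5038848 ≈ 0.6421113.
Is E[X] < 1? YES.
Since E[X] < 1, there exists a 6-coloring of K_{62} with no monochromatic K_5; hence R_6(5) > 62.

E[X] = 3235501/5038848 ≈ 0.6421113; E[X] < 1, so R_6(5) > 62.


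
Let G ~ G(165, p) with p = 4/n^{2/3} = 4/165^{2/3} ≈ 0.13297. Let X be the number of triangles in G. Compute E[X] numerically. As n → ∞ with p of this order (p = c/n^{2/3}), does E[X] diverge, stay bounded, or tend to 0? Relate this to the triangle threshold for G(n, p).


Number of potential triangles: C(165, 3) = 735130.
Each occurs with probability p³ ≈ (0.13297)³ ≈ 2.3507805e-03.
By linearity: E[X] = C(165, 3)·p³ ≈ 735130 · 2.3507805e-03 ≈ 1728.12929.
Since α = 2/3 < 1, p = c/n^{2/3} ≫ 1/n is above the triangle threshold p ~ 1/n. Asymptotically E[X] ~ (c³/6)·n^{3(1−α)} = (4³/6)·n^{1} → ∞; triangles are abundant w.h.p.

E[X] ≈ 1728.12929; in regime p = Θ(1/n^{2/3}) E[X] diverges (above the triangle threshold p ~ 1/n).


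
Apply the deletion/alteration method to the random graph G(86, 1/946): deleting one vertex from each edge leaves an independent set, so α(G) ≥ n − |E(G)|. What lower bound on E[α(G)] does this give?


E[|E(G)|] = C(86, 2)·p = 3655 · (1/946) = 85/22.
E[α(G)] ≥ n − E[|E(G)|] = 86 − 85/22 = 1807/22.
Numerically: ≈ 82.136.
(This is only a lower bound; the true E[α(G)] may be larger.)

E[α(G)] ≥ 1807/22 ≈ 82.136.


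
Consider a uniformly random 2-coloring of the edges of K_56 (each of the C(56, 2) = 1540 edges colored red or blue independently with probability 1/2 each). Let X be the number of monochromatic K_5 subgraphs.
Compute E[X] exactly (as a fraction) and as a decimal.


Let X = Σ_S X_S over the C(56, 5) = 3819816 subsets S of size 5, where X_S = 1 if the K_5 on S is monochromatic.
For a fixed S, the K_5 on S has C(5, 2) = 10 edges. P[all 10 edges red] = (1/2)^10, and likewise for blue, so P[monochromatic] = 2·(1/2)^10 = 2^{1 − 10} = 1/512.
By linearity of expectation: E[X] = C(56, 5) · 2^{1 − 10} = 3819816 · 1/512 = 477477/64.
Numerically: E[X] ≈ 7460.57812.

E[X] = C(56,5)·2^(1−C(5,2)) = 477477/64 ≈ 7460.57812.


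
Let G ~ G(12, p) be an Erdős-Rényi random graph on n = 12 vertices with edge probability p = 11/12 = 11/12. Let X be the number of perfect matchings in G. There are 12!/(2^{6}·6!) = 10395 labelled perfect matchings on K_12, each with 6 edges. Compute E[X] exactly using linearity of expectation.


K_12 has 12!/(2^{6}·6!) = 10395 labelled perfect matchings.
For each such perfect matching H, let X_H = 1 if all 6 edges of H are present in G. Then P[X_H = 1] = p^{6} = (11/12)^{6} = 1771561/2985984.
By linearity of expectation: E[X] = Σ_H E[X_H] = 10395 · p^{6} = 10395 · 1771561/2985984 = 682050985/110592.
Numerically: E[X] ≈ 6167.27.

E[X] = 10395 · (11/12)^{6} = 682050985/110592 ≈ 6167.27.


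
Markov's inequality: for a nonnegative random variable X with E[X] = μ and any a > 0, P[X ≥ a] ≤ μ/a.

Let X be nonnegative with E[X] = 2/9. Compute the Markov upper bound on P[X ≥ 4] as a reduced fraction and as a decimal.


μ = E[X] = 2/9, a = 4.
Markov: P[X ≥ 4] ≤ μ/a = (2/9)/4 = 1/18.
Numerically: ≈ 0.056.
(Since a = 4 > μ = 0.222, the bound 1/18 is < 1 and informative.)

P[X ≥ 4] ≤ 1/18 ≈ 0.056.


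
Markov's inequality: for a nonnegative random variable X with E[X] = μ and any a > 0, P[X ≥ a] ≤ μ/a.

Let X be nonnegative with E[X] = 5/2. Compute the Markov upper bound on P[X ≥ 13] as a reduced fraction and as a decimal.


μ = E[X] = 5/2, a = 13.
Markov: P[X ≥ 13] ≤ μ/a = (5/2)/13 = 5/26.
Numerically: ≈ 0.192308.
(Since a = 13 > μ = 2.500000, the bound 5/26 is < 1 and informative.)

P[X ≥ 13] ≤ 5/26 ≈ 0.192308.


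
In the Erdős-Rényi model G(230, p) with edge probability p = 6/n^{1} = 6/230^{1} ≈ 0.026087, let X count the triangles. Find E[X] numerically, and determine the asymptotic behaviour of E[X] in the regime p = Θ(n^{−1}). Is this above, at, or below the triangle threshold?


Number of potential triangles: C(230, 3) = 2001460.
Each occurs with probability p³ ≈ (0.026087)³ ≈ 1.77529383e-05.
By linearity: E[X] = C(230, 3)·p³ ≈ 2001460 · 1.77529383e-05 ≈ 35.531796.
Here α = 1, so p = 6/n is exactly at the triangle threshold p ~ 1/n. Asymptotically E[X] → c³/6 = 6³/6 = 36 ≈ 36.000000, a bounded constant. In this regime the triangle count is asymptotically Poisson(c³/6).

E[X] ≈ 35.531796; in regime p = Θ(1/n^{1}) E[X] stays bounded (at the triangle threshold p ~ 1/n).


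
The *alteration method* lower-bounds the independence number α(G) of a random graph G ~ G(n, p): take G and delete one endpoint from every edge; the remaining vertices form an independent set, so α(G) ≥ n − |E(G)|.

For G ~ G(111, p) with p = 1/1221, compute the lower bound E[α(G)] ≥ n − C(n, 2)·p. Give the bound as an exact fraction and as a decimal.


E[|E(G)|] = C(111, 2)·p = 6105 · (1/1221) = 5.
E[α(G)] ≥ n − E[|E(G)|] = 111 − 5 = 106.
Numerically: ≈ 106.00000.
(This is only a lower bound; the true E[α(G)] may be larger.)

E[α(G)] ≥ 106 ≈ 106.00000.


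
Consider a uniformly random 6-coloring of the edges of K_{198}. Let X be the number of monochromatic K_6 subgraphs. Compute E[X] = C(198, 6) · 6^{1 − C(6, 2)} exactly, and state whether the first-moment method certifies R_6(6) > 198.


E[X] = C(198, 6) · 6^{1 − 15} = 77526225777 · 6^{−14} = 77526225777/78364164096.
As a reduced fraction: E[X] = 25842075259/26121388032 ≈ 0.9893.
Is E[X] < 1? YES.
Since E[X] < 1, there exists a 6-coloring of K_{198} with no monochromatic K_6; hence R_6(6) > 198.

E[X] = 25842075259/26121388032 ≈ 0.9893; E[X] < 1, so R_6(6) > 198.


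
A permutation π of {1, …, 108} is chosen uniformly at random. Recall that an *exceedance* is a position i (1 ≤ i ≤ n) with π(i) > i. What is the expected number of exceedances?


Write X = Σ_{i=1}^{108} X_i, where X_i = 1_{π(i) > i}.
For each fixed i, π(i) is uniform over {1, …, 108} (marginal of a uniform permutation), so P[π(i) > i] = (n − i)/n. Summing: Σ_{i=1}^{108} (n − i)/n = (0 + 1 + … + 107)/108 = 108(108 − 1)/(2·108) = (108 − 1)/2.
Hence E[X] = Σ_{i=1}^{108} (108 − i)/108 = 107/2 ≈ 53.500000.

E[X] = 107/2 = 53.500000.


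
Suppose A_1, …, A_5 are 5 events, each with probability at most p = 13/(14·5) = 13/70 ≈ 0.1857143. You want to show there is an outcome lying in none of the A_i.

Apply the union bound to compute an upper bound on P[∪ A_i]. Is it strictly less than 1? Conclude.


Union bound: P[∪_{i=1}^{5} A_i] ≤ Σ_i P[A_i] ≤ 5·p = 5·(13/70) = 13/14.
Numerically: 13/14 ≈ 0.9285714.
Is 13/14 < 1? YES.
Since P[∪ A_i] ≤ 13/14 < 1, the complement has P[∩ A_i^c] ≥ 1 − 13/14 = 1/14 > 0, so some outcome avoids every A_i.

5·p = 13/14 ≈ 0.9285714; existence CERTIFIED by the union bound.


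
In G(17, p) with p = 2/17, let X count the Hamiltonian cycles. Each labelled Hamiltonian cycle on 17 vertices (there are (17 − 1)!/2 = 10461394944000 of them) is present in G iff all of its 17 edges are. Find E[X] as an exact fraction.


K_17 has (17 − 1)!/2 = 10461394944000 labelled Hamiltonian cycles.
For each such Hamiltonian cycle H, let X_H = 1 if all 17 edges of H are present in G. Then P[X_H = 1] = p^{17} = (2/17)^{17} = 131072/827240261886336764177.
By linearity of expectation: E[X] = Σ_H E[X_H] = 10461394944000 · p^{17} = 10461394944000 · 131072/827240261886336764177 = 1371195958099968000/827240261886336764177.
Numerically: E[X] ≈ 0.00166.

E[X] = 10461394944000 · (2/17)^{17} = 1371195958099968000/827240261886336764177 ≈ 0.00166.


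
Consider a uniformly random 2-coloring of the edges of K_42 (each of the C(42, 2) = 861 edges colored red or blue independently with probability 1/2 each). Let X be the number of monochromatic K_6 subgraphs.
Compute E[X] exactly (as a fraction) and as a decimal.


Let X = Σ_S X_S over the C(42, 6) = 5245786 subsets S of size 6, where X_S = 1 if the K_6 on S is monochromatic.
For a fixed S, the K_6 on S has C(6, 2) = 15 edges. P[all 15 edges red] = (1/2)^15, and likewise for blue, so P[monochromatic] = 2·(1/2)^15 = 2^{1 − 15} = 1/16384.
By linearity: E[X] = C(42, 6) · 2^{1 − 15} = 5245786 · 1/16384 = 2622893/8192.
Numerically: E[X] ≈ 320.177.

E[X] = C(42,6)·2^(1−C(6,2)) = 2622893/8192 ≈ 320.177.


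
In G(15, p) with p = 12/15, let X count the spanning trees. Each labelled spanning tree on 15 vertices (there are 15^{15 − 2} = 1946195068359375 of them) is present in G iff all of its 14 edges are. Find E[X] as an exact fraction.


K_15 has 15^{15 − 2} = 1946195068359375 labelled spanning trees.
For each such spanning tree H, let X_H = 1 if all 14 edges of H are present in G. Then P[X_H = 1] = p^{14} = (4/5)^{14} = 268435456/6103515625.
Summing the indicators: E[X] = Σ_H E[X_H] = 1946195068359375 · p^{14} = 1946195068359375 · 268435456/6103515625 = 427972821516288/5.
Numerically: E[X] ≈ 8.56e+13.

E[X] = 1946195068359375 · (4/5)^{14} = 427972821516288/5 ≈ 8.56e+13.


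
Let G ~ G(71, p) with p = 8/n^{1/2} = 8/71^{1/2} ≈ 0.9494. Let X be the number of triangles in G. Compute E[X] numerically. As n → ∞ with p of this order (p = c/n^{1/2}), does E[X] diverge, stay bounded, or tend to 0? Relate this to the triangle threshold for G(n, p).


Number of potential triangles: C(71, 3) = 57155.
Each occurs with probability p³ ≈ (0.9494)³ ≈ 8.558200e-01.
By linearity: E[X] = C(71, 3)·p³ ≈ 57155 · 8.558200e-01 ≈ 48914.3928.
Since α = 1/2 < 1, p = c/n^{1/2} ≫ 1/n is above the triangle threshold p ~ 1/n. Asymptotically E[X] ~ (c³/6)·n^{3(1−α)} = (8³/6)·n^{1.5} → ∞; triangles are abundant w.h.p.

E[X] ≈ 48914.3928; in regime p = Θ(1/n^{1/2}) E[X] diverges (above the triangle threshold p ~ 1/n).


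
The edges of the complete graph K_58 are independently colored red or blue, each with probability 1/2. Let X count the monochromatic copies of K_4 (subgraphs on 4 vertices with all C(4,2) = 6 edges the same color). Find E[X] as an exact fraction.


Let X = Σ_S X_S over the C(58, 4) = 424270 subsets S of size 4, where X_S = 1 if the K_4 on S is monochromatic.
For a fixed S, the K_4 on S has C(4, 2) = 6 edges. P[all 6 edges red] = (1/2)^6, and likewise for blue, so P[monochromatic] = 2·(1/2)^6 = 2^{1 − 6} = 1/32.
By linearity: E[X] = C(58, 4) · 2^{1 − 6} = 424270 · 1/32 = 212135/16.
Numerically: E[X] ≈ 13258.4375.

E[X] = C(58,4)·2^(1−C(4,2)) = 212135/16 ≈ 13258.4375.


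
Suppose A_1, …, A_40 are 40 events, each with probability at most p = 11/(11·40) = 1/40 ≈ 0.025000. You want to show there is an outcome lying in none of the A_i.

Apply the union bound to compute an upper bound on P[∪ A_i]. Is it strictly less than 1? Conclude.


Union bound: P[∪_{i=1}^{40} A_i] ≤ Σ_i P[A_i] ≤ 40·p = 40·(1/40) = 1.
Numerically: 1 ≈ 1.000000.
Is 1 < 1? NO.
Since the bound 1 is ≥ 1, the union bound is uninformative here; it does NOT by itself certify existence.

40·p = 1 ≈ 1.000000; existence NOT certified by the union bound.


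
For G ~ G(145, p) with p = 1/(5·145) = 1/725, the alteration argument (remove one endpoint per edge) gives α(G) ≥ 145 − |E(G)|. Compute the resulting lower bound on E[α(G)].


E[|E(G)|] = C(145, 2)·p = 10440 · (1/725) = 72/5.
E[α(G)] ≥ n − E[|E(G)|] = 145 − 72/5 = 653/5.
Numerically: ≈ 130.600.
(This is only a lower bound; the true E[α(G)] may be larger.)

E[α(G)] ≥ 653/5 ≈ 130.600.


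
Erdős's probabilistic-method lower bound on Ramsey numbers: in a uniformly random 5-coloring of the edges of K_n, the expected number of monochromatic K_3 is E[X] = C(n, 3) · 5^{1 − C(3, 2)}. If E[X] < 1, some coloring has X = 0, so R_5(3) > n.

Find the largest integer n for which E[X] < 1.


We need C(n, 3) · 5^{1 − 3} < 1, i.e. C(n, 3) < 5^{3 − 1} = 25.
Check values of n near the boundary:
  n = 4: C(4, 3) = 4; 4 < 25? YES
  n = 5: C(5, 3) = 10; 10 < 25? YES
  n = 6: C(6, 3) = 20; 20 < 25? YES
  n = 7: C(7, 3) = 35; 35 < 25? NO
  n = 8: C(8, 3) = 56; 56 < 25? NO
  n = 9: C(9, 3) = 84; 84 < 25? NO
The largest n with C(n, 3) < 25 is n = 6 (where E[X] = 4/5 ≈ 0.800000). Hence R_5(3) > 6, i.e. R_5(3) ≥ 7.

Largest n = 6; hence R_5(3) > 6.


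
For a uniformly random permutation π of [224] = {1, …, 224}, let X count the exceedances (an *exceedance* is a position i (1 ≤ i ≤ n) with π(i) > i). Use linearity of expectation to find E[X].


Write X = Σ_{i=1}^{224} X_i, where X_i = 1_{π(i) > i}.
For each fixed i, π(i) is uniform over {1, …, 224} (marginal of a uniform permutation), so P[π(i) > i] = (n − i)/n. Summing: Σ_{i=1}^{224} (n − i)/n = (0 + 1 + … + 223)/224 = 224(224 − 1)/(2·224) = (224 − 1)/2.
Hence E[X] = Σ_{i=1}^{224} (224 − i)/224 = 223/2 ≈ 111.500.

E[X] = 223/2 = 111.500.


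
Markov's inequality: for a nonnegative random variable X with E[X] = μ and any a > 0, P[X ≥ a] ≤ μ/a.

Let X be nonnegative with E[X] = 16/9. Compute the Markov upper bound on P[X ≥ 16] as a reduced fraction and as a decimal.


μ = E[X] = 16/9, a = 16.
Markov: P[X ≥ 16] ≤ μ/a = (16/9)/16 = 1/9.
Numerically: ≈ 0.11111.
(Since a = 16 > μ = 1.77778, the bound 1/9 is < 1 and informative.)

P[X ≥ 16] ≤ 1/9 ≈ 0.11111.


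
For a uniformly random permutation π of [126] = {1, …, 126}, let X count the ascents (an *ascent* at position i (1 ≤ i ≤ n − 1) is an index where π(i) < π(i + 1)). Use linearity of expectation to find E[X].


Write X = Σ X_I over i = 1, …, 125, with X_I the indicator of one ascent.
There are 125 indicators.
For each fixed i, the pair (π(i), π(i+1)) is a uniformly random ordered pair of distinct values from {1, …, 126}; by symmetry P[π(i) < π(i+1)] = 1/2.
By linearity: E[X] = 125 · (1/2) = (126 − 1) · (1/2) = 125/2 ≈ 62.5000.

E[X] = 125/2 = 62.5000.


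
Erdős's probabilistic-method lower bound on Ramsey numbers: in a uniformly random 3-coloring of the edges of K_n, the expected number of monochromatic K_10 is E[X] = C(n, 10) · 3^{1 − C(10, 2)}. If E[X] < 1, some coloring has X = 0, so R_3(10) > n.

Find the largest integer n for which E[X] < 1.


We need C(n, 10) · 3^{1 − 45} < 1, i.e. C(n, 10) < 3^{45 − 1} = 984770902183611232881.
Check values of n near the boundary:
  n = 572: C(572, 10) = 954640815642161682606; 954640815642161682606 < 984770902183611232881? YES
  n = 573: C(573, 10) = 971597135635805762226; 971597135635805762226 < 984770902183611232881? YES
  n = 574: C(574, 10) = 988824035203816502691; 988824035203816502691 < 984770902183611232881? NO
The largest n with C(n, 10) < 984770902183611232881 is n = 573 (where E[X] = 35985079097622435638/36472996377170786403 ≈ 0.98662). Hence R_3(10) > 573, i.e. R_3(10) ≥ 574.

Largest n = 573; hence R_3(10) > 573.


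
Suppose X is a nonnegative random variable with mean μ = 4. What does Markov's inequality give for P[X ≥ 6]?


μ = E[X] = 4, a = 6.
Markov: P[X ≥ 6] ≤ μ/a = (4)/6 = 2/3.
Numerically: ≈ 0.666667.
(Since a = 6 > μ = 4.000000, the bound 2/3 is < 1 and informative.)

P[X ≥ 6] ≤ 2/3 ≈ 0.666667.


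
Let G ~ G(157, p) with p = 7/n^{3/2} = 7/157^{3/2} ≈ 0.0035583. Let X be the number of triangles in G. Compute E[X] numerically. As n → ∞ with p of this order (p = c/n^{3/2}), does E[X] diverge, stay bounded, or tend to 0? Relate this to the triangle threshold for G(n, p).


Number of potential triangles: C(157, 3) = 632710.
Each occurs with probability p³ ≈ (0.0035583)³ ≈ 4.5055279e-08.
By linearity: E[X] = C(157, 3)·p³ ≈ 632710 · 4.5055279e-08 ≈ 0.02851.
Since α = 3/2 > 1, p = c/n^{3/2} = o(1/n) is below the triangle threshold p ~ 1/n. Asymptotically E[X] ~ (c³/6)·n^{3(1−α)} = (7³/6)·n^{-1.5} → 0, so by Markov's inequality G has no triangles w.h.p.

E[X] ≈ 0.02851; in regime p = Θ(1/n^{3/2}) E[X] tends to 0 (below the triangle threshold p ~ 1/n).
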